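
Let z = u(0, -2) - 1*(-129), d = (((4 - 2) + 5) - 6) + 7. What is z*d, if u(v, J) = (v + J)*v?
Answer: 1032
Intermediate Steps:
u(v, J) = v*(J + v) (u(v, J) = (J + v)*v = v*(J + v))
d = 8 (d = ((2 + 5) - 6) + 7 = (7 - 6) + 7 = 1 + 7 = 8)
z = 129 (z = 0*(-2 + 0) - 1*(-129) = 0*(-2) + 129 = 0 + 129 = 129)
z*d = 129*8 = 1032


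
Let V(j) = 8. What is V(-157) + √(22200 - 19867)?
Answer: 8 + √2333 ≈ 56.301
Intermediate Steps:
V(-157) + √(22200 - 19867) = 8 + √(22200 - 19867) = 8 + √2333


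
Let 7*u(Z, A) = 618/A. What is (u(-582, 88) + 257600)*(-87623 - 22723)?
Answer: -4377487006857/154 ≈ -2.8425e+10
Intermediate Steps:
u(Z, A) = 618/(7*A) (u(Z, A) = (618/A)/7 = 618/(7*A))
(u(-582, 88) + 257600)*(-87623 - 22723) = ((618/7)/88 + 257600)*(-87623 - 22723) = ((618/7)*(1/88) + 257600)*(-110346) = (309/308 + 257600)*(-110346) = (79341109/308)*(-110346) = -4377487006857/154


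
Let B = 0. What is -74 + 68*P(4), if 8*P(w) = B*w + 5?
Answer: -63/2 ≈ -31.500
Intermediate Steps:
P(w) = 5/8 (P(w) = (0*w + 5)/8 = (0 + 5)/8 = (⅛)*5 = 5/8)
-74 + 68*P(4) = -74 + 68*(5/8) = -74 + 85/2 = -63/2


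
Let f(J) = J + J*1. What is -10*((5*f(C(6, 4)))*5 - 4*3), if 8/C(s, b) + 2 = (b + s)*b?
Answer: 280/19 ≈ 14.737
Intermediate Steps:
C(s, b) = 8/(-2 + b*(b + s)) (C(s, b) = 8/(-2 + (b + s)*b) = 8/(-2 + b*(b + s)))
f(J) = 2*J (f(J) = J + J = 2*J)
-10*((5*f(C(6, 4)))*5 - 4*3) = -10*((5*(2*(8/(-2 + 4² + 4*6))))*5 - 4*3) = -10*((5*(2*(8/(-2 + 16 + 24))))*5 - 12) = -10*((5*(2*(8/38)))*5 - 12) = -10*((5*(2*(8*(1/38))))*5 - 12) = -10*((5*(2*(4/19)))*5 - 12) = -10*((5*(8/19))*5 - 12) = -10*((40/19)*5 - 12) = -10*(200/19 - 12) = -10*(-28/19) = 280/19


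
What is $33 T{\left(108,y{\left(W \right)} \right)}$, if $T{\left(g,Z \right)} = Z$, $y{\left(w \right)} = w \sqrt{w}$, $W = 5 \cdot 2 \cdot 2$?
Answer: $1320 \sqrt{5} \approx 2951.6$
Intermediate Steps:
$W = 20$ ($W = 10 \cdot 2 = 20$)
$y{\left(w \right)} = w^{\frac{3}{2}}$
$33 T{\left(108,y{\left(W \right)} \right)} = 33 \cdot 20^{\frac{3}{2}} = 33 \cdot 40 \sqrt{5} = 1320 \sqrt{5}$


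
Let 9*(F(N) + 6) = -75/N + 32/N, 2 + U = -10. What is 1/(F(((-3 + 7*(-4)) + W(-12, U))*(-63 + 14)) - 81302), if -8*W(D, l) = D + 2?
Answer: -52479/4266962704 ≈ -1.2299e-5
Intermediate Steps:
U = -12 (U = -2 - 10 = -12)
W(D, l) = -¼ - D/8 (W(D, l) = -(D + 2)/8 = -(2 + D)/8 = -¼ - D/8)
F(N) = -6 - 43/(9*N) (F(N) = -6 + (-75/N + 32/N)/9 = -6 + (-43/N)/9 = -6 - 43/(9*N))
1/(F(((-3 + 7*(-4)) + W(-12, U))*(-63 + 14)) - 81302) = 1/((-6 - 43*1/((-63 + 14)*((-3 + 7*(-4)) + (-¼ - ⅛*(-12))))/9) - 81302) = 1/((-6 - 43*(-1/(49*((-3 - 28) + (-¼ + 3/2))))/9) - 81302) = 1/((-6 - 43*(-1/(49*(-31 + 5/4)))/9) - 81302) = 1/((-6 - 43/(9*((-119/4*(-49))))) - 81302) = 1/((-6 - 43/(9*5831/4)) - 81302) = 1/((-6 - 43/9*4/5831) - 81302) = 1/((-6 - 172/52479) - 81302) = 1/(-315046/52479 - 81302) = 1/(-4266962704/52479) = -52479/4266962704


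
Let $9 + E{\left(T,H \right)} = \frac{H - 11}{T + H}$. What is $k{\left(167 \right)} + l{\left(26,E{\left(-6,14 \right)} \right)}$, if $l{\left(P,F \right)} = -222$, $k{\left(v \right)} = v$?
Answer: $-55$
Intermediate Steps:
$E{\left(T,H \right)} = -9 + \frac{-11 + H}{H + T}$ ($E{\left(T,H \right)} = -9 + \frac{H - 11}{T + H} = -9 + \frac{-11 + H}{H + T}$)
$k{\left(167 \right)} + l{\left(26,E{\left(-6,14 \right)} \right)} = 167 - 222 = -55$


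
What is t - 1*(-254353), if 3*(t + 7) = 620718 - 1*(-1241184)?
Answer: 874980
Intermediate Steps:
t = 620627 (t = -7 + (620718 - 1*(-1241184))/3 = -7 + (620718 + 1241184)/3 = -7 + (⅓)*1861902 = -7 + 620634 = 620627)
t - 1*(-254353) = 620627 - 1*(-254353) = 620627 + 254353 = 874980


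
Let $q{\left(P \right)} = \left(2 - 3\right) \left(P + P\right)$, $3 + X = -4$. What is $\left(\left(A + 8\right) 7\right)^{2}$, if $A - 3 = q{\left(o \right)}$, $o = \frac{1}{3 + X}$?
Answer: $\frac{25921}{4} \approx 6480.3$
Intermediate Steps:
$X = -7$ ($X = -3 - 4 = -7$)
$o = - \frac{1}{4}$ ($o = \frac{1}{3 - 7} = \frac{1}{-4} = - \frac{1}{4} \approx -0.25$)
$q{\left(P \right)} = - 2 P$ ($q{\left(P \right)} = \left(2 - 3\right) 2 P = - 2 P$)
$A = \frac{7}{2}$ ($A = 3 - - \frac{1}{2} = 3 + \frac{1}{2} = \frac{7}{2} \approx 3.5$)
$\left(\left(A + 8\right) 7\right)^{2} = \left(\left(\frac{7}{2} + 8\right) 7\right)^{2} = \left(\frac{23}{2} \cdot 7\right)^{2} = \left(\frac{161}{2}\right)^{2} = \frac{25921}{4}$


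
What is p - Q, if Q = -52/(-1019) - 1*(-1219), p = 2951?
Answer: 1764856/1019 ≈ 1731.9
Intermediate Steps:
Q = 1242213/1019 (Q = -52*(-1/1019) + 1219 = 52/1019 + 1219 = 1242213/1019 ≈ 1219.1)
p - Q = 2951 - 1*1242213/1019 = 2951 - 1242213/1019 = 1764856/1019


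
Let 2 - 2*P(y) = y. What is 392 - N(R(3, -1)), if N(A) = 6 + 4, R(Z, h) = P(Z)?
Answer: 382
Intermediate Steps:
P(y) = 1 - y/2
R(Z, h) = 1 - Z/2
N(A) = 10
392 - N(R(3, -1)) = 392 - 1*10 = 392 - 10 = 382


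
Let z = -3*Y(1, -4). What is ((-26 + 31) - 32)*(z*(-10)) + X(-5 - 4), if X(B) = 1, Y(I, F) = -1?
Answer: 811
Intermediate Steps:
z = 3 (z = -3*(-1) = 3)
((-26 + 31) - 32)*(z*(-10)) + X(-5 - 4) = ((-26 + 31) - 32)*(3*(-10)) + 1 = (5 - 32)*(-30) + 1 = -27*(-30) + 1 = 810 + 1 = 811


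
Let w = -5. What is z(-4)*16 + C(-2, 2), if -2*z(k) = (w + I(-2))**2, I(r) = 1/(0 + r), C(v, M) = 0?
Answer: -242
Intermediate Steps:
I(r) = 1/r
z(k) = -121/8 (z(k) = -(-5 + 1/(-2))**2/2 = -(-5 - 1/2)**2/2 = -(-11/2)**2/2 = -1/2*121/4 = -121/8)
z(-4)*16 + C(-2, 2) = -121/8*16 + 0 = -242 + 0 = -242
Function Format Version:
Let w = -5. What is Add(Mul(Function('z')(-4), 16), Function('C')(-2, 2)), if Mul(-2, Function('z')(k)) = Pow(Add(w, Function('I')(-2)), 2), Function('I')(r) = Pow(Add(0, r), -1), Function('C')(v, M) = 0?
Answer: -242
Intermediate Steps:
Function('I')(r) = Pow(r, -1)
Function('z')(k) = Rational(-121, 8) (Function('z')(k) = Mul(Rational(-1, 2), Pow(Add(-5, Pow(-2, -1)), 2)) = Mul(Rational(-1, 2), Pow(Add(-5, Rational(-1, 2)), 2)) = Mul(Rational(-1, 2), Pow(Rational(-11, 2), 2)) = Mul(Rational(-1, 2), Rational(121, 4)) = Rational(-121, 8))
Add(Mul(Function('z')(-4), 16), Function('C')(-2, 2)) = Add(Mul(Rational(-121, 8), 16), 0) = Add(-242, 0) = -242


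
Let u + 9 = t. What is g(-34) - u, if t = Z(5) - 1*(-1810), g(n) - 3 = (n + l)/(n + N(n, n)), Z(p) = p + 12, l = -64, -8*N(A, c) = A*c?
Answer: -92537/51 ≈ -1814.5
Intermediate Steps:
N(A, c) = -A*c/8
Z(p) = 12 + p
g(n) = 3 + (-64 + n)/(n - n**2/8) (g(n) = 3 + (n - 64)/(n - n*n/8) = 3 + (-64 + n)/(n - n**2/8))
t = 1827 (t = (12 + 5) - 1*(-1810) = 17 + 1810 = 1827)
u = 1818 (u = -9 + 1827 = 1818)
g(-34) - u = (-512 - 3*(-34)**2 + 32*(-34))/((-34)*(8 - 1*(-34))) - 1*1818 = -(-512 - 3*1156 - 1088)/(34*(8 + 34)) - 1818 = -1/34*(-512 - 3468 - 1088)/42 - 1818 = -1/34*1/42*(-5068) - 1818 = 181/51 - 1818 = -92537/51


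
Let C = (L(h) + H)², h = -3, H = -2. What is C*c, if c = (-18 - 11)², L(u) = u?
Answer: 21025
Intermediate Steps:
c = 841 (c = (-29)² = 841)
C = 25 (C = (-3 - 2)² = (-5)² = 25)
C*c = 25*841 = 21025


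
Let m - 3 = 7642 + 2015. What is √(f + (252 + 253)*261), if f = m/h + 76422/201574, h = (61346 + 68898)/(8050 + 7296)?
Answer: 6*√39771258796474978771607/3281725507 ≈ 364.61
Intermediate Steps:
m = 9660 (m = 3 + (7642 + 2015) = 3 + 9657 = 9660)
h = 65122/7673 (h = 130244/15346 = 130244*(1/15346) = 65122/7673 ≈ 8.4872)
f = 3736469872701/3281725507 (f = 9660/(65122/7673) + 76422/201574 = 9660*(7673/65122) + 76422*(1/201574) = 37060590/32561 + 38211/100787 = 3736469872701/3281725507 ≈ 1138.6)
√(f + (252 + 253)*261) = √(3736469872701/3281725507 + (252 + 253)*261) = √(3736469872701/3281725507 + 505*261) = √(3736469872701/3281725507 + 131805) = √(436284300322836/3281725507) = 6*√39771258796474978771607/3281725507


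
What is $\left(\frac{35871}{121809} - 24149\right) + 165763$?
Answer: $\frac{5749965199}{40603} \approx 1.4161 \cdot 10^{5}$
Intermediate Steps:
$\left(\frac{35871}{121809} - 24149\right) + 165763 = \left(35871 \cdot \frac{1}{121809} - 24149\right) + 165763 = \left(\frac{11957}{40603} - 24149\right) + 165763 = - \frac{980509890}{40603} + 165763 = \frac{5749965199}{40603}$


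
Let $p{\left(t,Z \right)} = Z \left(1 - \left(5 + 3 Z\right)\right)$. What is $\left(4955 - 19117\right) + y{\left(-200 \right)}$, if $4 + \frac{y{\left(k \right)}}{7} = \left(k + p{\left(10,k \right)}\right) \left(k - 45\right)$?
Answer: $204756810$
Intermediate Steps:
$p{\left(t,Z \right)} = Z \left(-4 - 3 Z\right)$ ($p{\left(t,Z \right)} = Z \left(1 - \left(5 + 3 Z\right)\right) = Z \left(-4 - 3 Z\right)$)
$y{\left(k \right)} = -28 + 7 \left(-45 + k\right) \left(k - k \left(4 + 3 k\right)\right)$ ($y{\left(k \right)} = -28 + 7 \left(k - k \left(4 + 3 k\right)\right) \left(k - 45\right) = -28 + 7 \left(k - k \left(4 + 3 k\right)\right) \left(-45 + k\right) = -28 + 7 \left(-45 + k\right) \left(k - k \left(4 + 3 k\right)\right)$)
$\left(4955 - 19117\right) + y{\left(-200 \right)} = \left(4955 - 19117\right) + \left(-28 - 21 \left(-200\right)^{3} + 924 \left(-200\right)^{2} + 945 \left(-200\right)\right) = -14162 - -204770972 = -14162 + \left(-28 + 168000000 + 36960000 - 189000\right) = -14162 + 204770972 = 204756810$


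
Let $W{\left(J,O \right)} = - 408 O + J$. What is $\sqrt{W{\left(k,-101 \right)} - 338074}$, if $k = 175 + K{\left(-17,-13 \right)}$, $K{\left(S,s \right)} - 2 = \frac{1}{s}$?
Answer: $\frac{i \sqrt{50140454}}{13} \approx 544.69 i$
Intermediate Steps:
$K{\left(S,s \right)} = 2 + \frac{1}{s}$
$k = \frac{2300}{13}$ ($k = 175 + \left(2 + \frac{1}{-13}\right) = 175 + \left(2 - \frac{1}{13}\right) = 175 + \frac{25}{13} = \frac{2300}{13} \approx 176.92$)
$W{\left(J,O \right)} = J - 408 O$
$\sqrt{W{\left(k,-101 \right)} - 338074} = \sqrt{\left(\frac{2300}{13} - -41208\right) - 338074} = \sqrt{\left(\frac{2300}{13} + 41208\right) - 338074} = \sqrt{\frac{538004}{13} - 338074} = \sqrt{- \frac{3856958}{13}} = \frac{i \sqrt{50140454}}{13}$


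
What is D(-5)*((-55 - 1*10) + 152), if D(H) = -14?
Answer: -1218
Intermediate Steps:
D(-5)*((-55 - 1*10) + 152) = -14*((-55 - 1*10) + 152) = -14*((-55 - 10) + 152) = -14*(-65 + 152) = -14*87 = -1218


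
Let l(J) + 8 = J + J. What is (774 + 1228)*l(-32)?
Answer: -144144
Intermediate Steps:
l(J) = -8 + 2*J (l(J) = -8 + (J + J) = -8 + 2*J)
(774 + 1228)*l(-32) = (774 + 1228)*(-8 + 2*(-32)) = 2002*(-8 - 64) = 2002*(-72) = -144144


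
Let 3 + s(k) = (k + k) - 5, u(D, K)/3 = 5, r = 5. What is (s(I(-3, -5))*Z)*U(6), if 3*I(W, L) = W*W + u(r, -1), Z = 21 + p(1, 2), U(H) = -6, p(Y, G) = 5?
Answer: -1248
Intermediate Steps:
u(D, K) = 15 (u(D, K) = 3*5 = 15)
Z = 26 (Z = 21 + 5 = 26)
I(W, L) = 5 + W²/3 (I(W, L) = (W*W + 15)/3 = (W² + 15)/3 = (15 + W²)/3 = 5 + W²/3)
s(k) = -8 + 2*k (s(k) = -3 + ((k + k) - 5) = -3 + (2*k - 5) = -3 + (-5 + 2*k) = -8 + 2*k)
(s(I(-3, -5))*Z)*U(6) = ((-8 + 2*(5 + (⅓)*(-3)²))*26)*(-6) = ((-8 + 2*(5 + (⅓)*9))*26)*(-6) = ((-8 + 2*(5 + 3))*26)*(-6) = ((-8 + 2*8)*26)*(-6) = ((-8 + 16)*26)*(-6) = (8*26)*(-6) = 208*(-6) = -1248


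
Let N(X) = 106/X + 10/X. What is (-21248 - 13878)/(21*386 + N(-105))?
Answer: -1844115/425507 ≈ -4.3339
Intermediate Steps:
N(X) = 116/X
(-21248 - 13878)/(21*386 + N(-105)) = (-21248 - 13878)/(21*386 + 116/(-105)) = -35126/(8106 + 116*(-1/105)) = -35126/(8106 - 116/105) = -35126/851014/105 = -35126*105/851014 = -1844115/425507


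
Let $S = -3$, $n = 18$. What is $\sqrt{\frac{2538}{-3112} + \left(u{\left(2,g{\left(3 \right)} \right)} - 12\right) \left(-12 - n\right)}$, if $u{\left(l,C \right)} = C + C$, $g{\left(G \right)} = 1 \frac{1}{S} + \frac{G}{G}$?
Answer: $\frac{\sqrt{193197239}}{778} \approx 17.866$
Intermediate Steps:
$g{\left(G \right)} = \frac{2}{3}$ ($g{\left(G \right)} = 1 \frac{1}{-3} + \frac{G}{G} = 1 \left(- \frac{1}{3}\right) + 1 = - \frac{1}{3} + 1 = \frac{2}{3}$)
$u{\left(l,C \right)} = 2 C$
$\sqrt{\frac{2538}{-3112} + \left(u{\left(2,g{\left(3 \right)} \right)} - 12\right) \left(-12 - n\right)} = \sqrt{\frac{2538}{-3112} + \left(2 \cdot \frac{2}{3} - 12\right) \left(-12 - 18\right)} = \sqrt{2538 \left(- \frac{1}{3112}\right) + \left(\frac{4}{3} - 12\right) \left(-12 - 18\right)} = \sqrt{- \frac{1269}{1556} - -320} = \sqrt{- \frac{1269}{1556} + 320} = \sqrt{\frac{496651}{1556}} = \frac{\sqrt{193197239}}{778}$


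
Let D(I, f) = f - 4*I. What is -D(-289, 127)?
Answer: -1283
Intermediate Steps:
-D(-289, 127) = -(127 - 4*(-289)) = -(127 + 1156) = -1*1283 = -1283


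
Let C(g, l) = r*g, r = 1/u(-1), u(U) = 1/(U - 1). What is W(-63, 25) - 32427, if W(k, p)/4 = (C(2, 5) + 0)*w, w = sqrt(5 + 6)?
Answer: -32427 - 16*sqrt(11) ≈ -32480.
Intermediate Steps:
u(U) = 1/(-1 + U)
r = -2 (r = 1/(1/(-1 - 1)) = 1/(1/(-2)) = 1/(-1/2) = -2)
C(g, l) = -2*g
w = sqrt(11) ≈ 3.3166
W(k, p) = -16*sqrt(11) (W(k, p) = 4*((-2*2 + 0)*sqrt(11)) = 4*((-4 + 0)*sqrt(11)) = 4*(-4*sqrt(11)) = -16*sqrt(11))
W(-63, 25) - 32427 = -16*sqrt(11) - 32427 = -32427 - 16*sqrt(11)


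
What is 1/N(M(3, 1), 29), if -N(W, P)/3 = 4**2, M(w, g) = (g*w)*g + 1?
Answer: -1/48 ≈ -0.020833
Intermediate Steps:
M(w, g) = 1 + w*g**2 (M(w, g) = w*g**2 + 1 = 1 + w*g**2)
N(W, P) = -48 (N(W, P) = -3*4**2 = -3*16 = -48)
1/N(M(3, 1), 29) = 1/(-48) = -1/48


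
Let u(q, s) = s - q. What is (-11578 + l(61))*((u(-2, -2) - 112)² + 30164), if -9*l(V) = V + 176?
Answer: -495597868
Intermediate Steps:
l(V) = -176/9 - V/9 (l(V) = -(V + 176)/9 = -(176 + V)/9 = -176/9 - V/9)
(-11578 + l(61))*((u(-2, -2) - 112)² + 30164) = (-11578 + (-176/9 - ⅑*61))*(((-2 - 1*(-2)) - 112)² + 30164) = (-11578 + (-176/9 - 61/9))*(((-2 + 2) - 112)² + 30164) = (-11578 - 79/3)*((0 - 112)² + 30164) = -34813*((-112)² + 30164)/3 = -34813*(12544 + 30164)/3 = -34813/3*42708 = -495597868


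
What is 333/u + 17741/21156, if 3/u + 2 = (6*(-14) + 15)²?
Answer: 11175653585/21156 ≈ 5.2825e+5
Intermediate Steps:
u = 3/4759 (u = 3/(-2 + (6*(-14) + 15)²) = 3/(-2 + (-84 + 15)²) = 3/(-2 + (-69)²) = 3/(-2 + 4761) = 3/4759 ≈ 0.00063038)
333/u + 17741/21156 = 333/(3/4759) + 17741/21156 = 333*(4759/3) + 17741*(1/21156) = 528249 + 17741/21156 = 11175653585/21156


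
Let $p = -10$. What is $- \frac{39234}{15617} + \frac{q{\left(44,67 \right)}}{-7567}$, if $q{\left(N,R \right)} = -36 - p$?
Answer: $- \frac{263068}{104857} \approx -2.5088$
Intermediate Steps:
$q{\left(N,R \right)} = -26$ ($q{\left(N,R \right)} = -36 - -10 = -36 + 10 = -26$)
$- \frac{39234}{15617} + \frac{q{\left(44,67 \right)}}{-7567} = - \frac{39234}{15617} - \frac{26}{-7567} = \left(-39234\right) \frac{1}{15617} - - \frac{26}{7567} = - \frac{39234}{15617} + \frac{26}{7567} = - \frac{263068}{104857}$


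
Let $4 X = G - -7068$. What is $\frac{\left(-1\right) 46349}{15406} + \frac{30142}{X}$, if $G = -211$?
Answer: $\frac{1539655515}{105638942} \approx 14.575$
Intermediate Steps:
$X = \frac{6857}{4}$ ($X = \frac{-211 - -7068}{4} = \frac{-211 + 7068}{4} = \frac{1}{4} \cdot 6857 = \frac{6857}{4} \approx 1714.3$)
$\frac{\left(-1\right) 46349}{15406} + \frac{30142}{X} = \frac{\left(-1\right) 46349}{15406} + \frac{30142}{\frac{6857}{4}} = \left(-46349\right) \frac{1}{15406} + 30142 \cdot \frac{4}{6857} = - \frac{46349}{15406} + \frac{120568}{6857} = \frac{1539655515}{105638942}$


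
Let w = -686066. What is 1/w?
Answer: -1/686066 ≈ -1.4576e-6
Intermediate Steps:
1/w = 1/(-686066) = -1/686066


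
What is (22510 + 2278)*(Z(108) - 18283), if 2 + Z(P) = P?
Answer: -450571476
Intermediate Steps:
Z(P) = -2 + P
(22510 + 2278)*(Z(108) - 18283) = (22510 + 2278)*((-2 + 108) - 18283) = 24788*(106 - 18283) = 24788*(-18177) = -450571476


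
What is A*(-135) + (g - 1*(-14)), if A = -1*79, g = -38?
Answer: 10641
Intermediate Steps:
A = -79
A*(-135) + (g - 1*(-14)) = -79*(-135) + (-38 - 1*(-14)) = 10665 + (-38 + 14) = 10665 - 24 = 10641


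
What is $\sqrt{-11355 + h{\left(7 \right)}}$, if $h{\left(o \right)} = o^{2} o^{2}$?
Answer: $11 i \sqrt{74} \approx 94.626 i$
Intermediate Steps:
$h{\left(o \right)} = o^{4}$
$\sqrt{-11355 + h{\left(7 \right)}} = \sqrt{-11355 + 7^{4}} = \sqrt{-11355 + 2401} = \sqrt{-8954} = 11 i \sqrt{74}$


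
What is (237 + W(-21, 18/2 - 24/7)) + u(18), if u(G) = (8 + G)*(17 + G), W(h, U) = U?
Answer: 8068/7 ≈ 1152.6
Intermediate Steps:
(237 + W(-21, 18/2 - 24/7)) + u(18) = (237 + (18/2 - 24/7)) + (136 + 18**2 + 25*18) = (237 + (18*(1/2) - 24*1/7)) + (136 + 324 + 450) = (237 + (9 - 24/7)) + 910 = (237 + 39/7) + 910 = 1698/7 + 910 = 8068/7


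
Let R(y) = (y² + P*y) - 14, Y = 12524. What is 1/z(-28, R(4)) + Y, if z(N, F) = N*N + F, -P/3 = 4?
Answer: 9242713/738 ≈ 12524.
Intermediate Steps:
P = -12 (P = -3*4 = -12)
R(y) = -14 + y² - 12*y (R(y) = (y² - 12*y) - 14 = -14 + y² - 12*y)
z(N, F) = F + N² (z(N, F) = N² + F = F + N²)
1/z(-28, R(4)) + Y = 1/((-14 + 4² - 12*4) + (-28)²) + 12524 = 1/((-14 + 16 - 48) + 784) + 12524 = 1/(-46 + 784) + 12524 = 1/738 + 12524 = 9242713/738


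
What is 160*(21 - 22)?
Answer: -160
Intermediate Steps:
160*(21 - 22) = 160*(-1) = -160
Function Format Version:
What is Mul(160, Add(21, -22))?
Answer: -160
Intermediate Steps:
Mul(160, Add(21, -22)) = Mul(160, -1) = -160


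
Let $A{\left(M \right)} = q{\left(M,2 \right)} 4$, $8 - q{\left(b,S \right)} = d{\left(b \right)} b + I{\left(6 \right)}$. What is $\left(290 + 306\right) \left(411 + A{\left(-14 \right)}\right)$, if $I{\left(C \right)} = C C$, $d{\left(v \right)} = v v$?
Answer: $6719900$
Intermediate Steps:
$d{\left(v \right)} = v^{2}$
$I{\left(C \right)} = C^{2}$
$q{\left(b,S \right)} = -28 - b^{3}$ ($q{\left(b,S \right)} = 8 - \left(b^{2} b + 6^{2}\right) = 8 - \left(b^{3} + 36\right) = 8 - \left(36 + b^{3}\right) = -28 - b^{3}$)
$A{\left(M \right)} = -112 - 4 M^{3}$ ($A{\left(M \right)} = \left(-28 - M^{3}\right) 4 = -112 - 4 M^{3}$)
$\left(290 + 306\right) \left(411 + A{\left(-14 \right)}\right) = \left(290 + 306\right) \left(411 - \left(112 + 4 \left(-14\right)^{3}\right)\right) = 596 \left(411 - -10864\right) = 596 \left(411 + \left(-112 + 10976\right)\right) = 596 \left(411 + 10864\right) = 596 \cdot 11275 = 6719900$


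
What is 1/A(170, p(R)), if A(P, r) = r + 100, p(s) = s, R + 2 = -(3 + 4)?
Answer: 1/91 ≈ 0.010989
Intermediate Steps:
R = -9 (R = -2 - (3 + 4) = -2 - 1*7 = -2 - 7 = -9)
A(P, r) = 100 + r
1/A(170, p(R)) = 1/(100 - 9) = 1/91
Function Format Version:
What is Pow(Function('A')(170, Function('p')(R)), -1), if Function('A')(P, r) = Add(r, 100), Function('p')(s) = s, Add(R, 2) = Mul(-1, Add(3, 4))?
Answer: Rational(1, 91) ≈ 0.010989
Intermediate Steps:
R = -9 (R = Add(-2, Mul(-1, Add(3, 4))) = Add(-2, Mul(-1, 7)) = Add(-2, -7) = -9)
Function('A')(P, r) = Add(100, r)
Pow(Function('A')(170, Function('p')(R)), -1) = Pow(Add(100, -9), -1) = Pow(91, -1) = Rational(1, 91)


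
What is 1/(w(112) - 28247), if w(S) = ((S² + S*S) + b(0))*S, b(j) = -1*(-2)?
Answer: 1/2781833 ≈ 3.5948e-7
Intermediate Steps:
b(j) = 2
w(S) = S*(2 + 2*S²) (w(S) = ((S² + S*S) + 2)*S = ((S² + S²) + 2)*S = (2*S² + 2)*S = (2 + 2*S²)*S = S*(2 + 2*S²))
1/(w(112) - 28247) = 1/(2*112*(1 + 112²) - 28247) = 1/(2*112*(1 + 12544) - 28247) = 1/(2*112*12545 - 28247) = 1/(2810080 - 28247) = 1/2781833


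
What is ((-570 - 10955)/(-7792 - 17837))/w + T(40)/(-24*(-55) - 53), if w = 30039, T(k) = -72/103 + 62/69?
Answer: 398484217561/2310781104295713 ≈ 0.00017245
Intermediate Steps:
T(k) = 1418/7107 (T(k) = -72*1/103 + 62*(1/69) = -72/103 + 62/69 = 1418/7107)
((-570 - 10955)/(-7792 - 17837))/w + T(40)/(-24*(-55) - 53) = ((-570 - 10955)/(-7792 - 17837))/30039 + 1418/(7107*(-24*(-55) - 53)) = -11525/(-25629)*(1/30039) + 1418/(7107*(1320 - 53)) = -11525*(-1/25629)*(1/30039) + (1418/7107)/1267 = (11525/25629)*(1/30039) + (1418/7107)*(1/1267) = 11525/769869531 + 1418/9004569 = 398484217561/2310781104295713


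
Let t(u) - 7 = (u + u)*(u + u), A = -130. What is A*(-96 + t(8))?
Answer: -21710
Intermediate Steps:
t(u) = 7 + 4*u**2 (t(u) = 7 + (u + u)*(u + u) = 7 + (2*u)*(2*u) = 7 + 4*u**2)
A*(-96 + t(8)) = -130*(-96 + (7 + 4*8**2)) = -130*(-96 + (7 + 4*64)) = -130*(-96 + (7 + 256)) = -130*(-96 + 263) = -130*167 = -21710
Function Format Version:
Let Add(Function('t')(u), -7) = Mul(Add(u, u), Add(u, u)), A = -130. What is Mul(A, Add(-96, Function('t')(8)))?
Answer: -21710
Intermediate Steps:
Function('t')(u) = Add(7, Mul(4, Pow(u, 2))) (Function('t')(u) = Add(7, Mul(Add(u, u), Add(u, u))) = Add(7, Mul(Mul(2, u), Mul(2, u))) = Add(7, Mul(4, Pow(u, 2))))
Mul(A, Add(-96, Function('t')(8))) = Mul(-130, Add(-96, Add(7, Mul(4, Pow(8, 2))))) = Mul(-130, Add(-96, Add(7, Mul(4, 64)))) = Mul(-130, Add(-96, Add(7, 256))) = Mul(-130, Add(-96, 263)) = Mul(-130, 167) = -21710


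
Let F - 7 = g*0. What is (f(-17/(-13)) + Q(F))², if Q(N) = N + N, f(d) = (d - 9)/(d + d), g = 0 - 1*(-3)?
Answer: 35344/289 ≈ 122.30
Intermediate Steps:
g = 3 (g = 0 + 3 = 3)
f(d) = (-9 + d)/(2*d) (f(d) = (-9 + d)/((2*d)) = (-9 + d)*(1/(2*d)) = (-9 + d)/(2*d))
F = 7 (F = 7 + 3*0 = 7 + 0 = 7)
Q(N) = 2*N
(f(-17/(-13)) + Q(F))² = ((-9 - 17/(-13))/(2*((-17/(-13)))) + 2*7)² = ((-9 - 17*(-1/13))/(2*((-17*(-1/13)))) + 14)² = ((-9 + 17/13)/(2*(17/13)) + 14)² = ((½)*(13/17)*(-100/13) + 14)² = (-50/17 + 14)² = (188/17)² = 35344/289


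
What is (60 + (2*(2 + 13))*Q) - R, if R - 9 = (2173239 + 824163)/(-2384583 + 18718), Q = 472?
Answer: 33624304917/2365865 ≈ 14212.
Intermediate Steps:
R = 18295383/2365865 (R = 9 + (2173239 + 824163)/(-2384583 + 18718) = 9 + 2997402/(-2365865) = 9 + 2997402*(-1/2365865) = 9 - 2997402/2365865 = 18295383/2365865 ≈ 7.7331)
(60 + (2*(2 + 13))*Q) - R = (60 + (2*(2 + 13))*472) - 1*18295383/2365865 = (60 + (2*15)*472) - 18295383/2365865 = (60 + 30*472) - 18295383/2365865 = (60 + 14160) - 18295383/2365865 = 14220 - 18295383/2365865 = 33624304917/2365865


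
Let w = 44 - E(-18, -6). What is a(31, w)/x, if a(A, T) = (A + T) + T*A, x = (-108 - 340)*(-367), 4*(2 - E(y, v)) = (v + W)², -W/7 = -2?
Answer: 1887/164416 ≈ 0.011477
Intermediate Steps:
W = 14 (W = -7*(-2) = 14)
E(y, v) = 2 - (14 + v)²/4 (E(y, v) = 2 - (v + 14)²/4 = 2 - (14 + v)²/4)
w = 58 (w = 44 - (2 - (14 - 6)²/4) = 44 - (2 - ¼*8²) = 44 - (2 - ¼*64) = 44 - (2 - 16) = 44 - 1*(-14) = 44 + 14 = 58)
x = 164416 (x = -448*(-367) = 164416)
a(A, T) = A + T + A*T (a(A, T) = (A + T) + A*T = A + T + A*T)
a(31, w)/x = (31 + 58 + 31*58)/164416 = (31 + 58 + 1798)*(1/164416) = 1887*(1/164416) = 1887/164416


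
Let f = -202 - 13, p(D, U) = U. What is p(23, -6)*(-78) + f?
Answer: 253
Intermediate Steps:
f = -215
p(23, -6)*(-78) + f = -6*(-78) - 215 = 468 - 215 = 253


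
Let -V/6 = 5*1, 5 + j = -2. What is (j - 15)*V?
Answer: 660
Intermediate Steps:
j = -7 (j = -5 - 2 = -7)
V = -30 ≈ -30.000
(j - 15)*V = (-7 - 15)*(-30) = -22*(-30) = 660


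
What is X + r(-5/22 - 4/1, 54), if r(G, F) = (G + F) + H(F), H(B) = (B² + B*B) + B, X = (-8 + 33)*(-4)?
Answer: 128387/22 ≈ 5835.8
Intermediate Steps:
X = -100 (X = 25*(-4) = -100)
H(B) = B + 2*B² (H(B) = (B² + B²) + B = 2*B² + B = B + 2*B²)
r(G, F) = F + G + F*(1 + 2*F) (r(G, F) = (G + F) + F*(1 + 2*F) = (F + G) + F*(1 + 2*F) = F + G + F*(1 + 2*F))
X + r(-5/22 - 4/1, 54) = -100 + (54 + (-5/22 - 4/1) + 54*(1 + 2*54)) = -100 + (54 + (-5*1/22 - 4*1) + 54*(1 + 108)) = -100 + (54 + (-5/22 - 4) + 54*109) = -100 + (54 - 93/22 + 5886) = -100 + 130587/22 = 128387/22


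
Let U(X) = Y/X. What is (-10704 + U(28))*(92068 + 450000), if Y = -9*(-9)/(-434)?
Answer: -17627385836013/3038 ≈ -5.8023e+9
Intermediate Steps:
Y = -81/434 (Y = 81*(-1/434) = -81/434 ≈ -0.18664)
U(X) = -81/(434*X)
(-10704 + U(28))*(92068 + 450000) = (-10704 - 81/434/28)*(92068 + 450000) = (-10704 - 81/434*1/28)*542068 = (-10704 - 81/12152)*542068 = -130075089/12152*542068 = -17627385836013/3038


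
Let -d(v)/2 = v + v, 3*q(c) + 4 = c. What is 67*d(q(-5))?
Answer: 804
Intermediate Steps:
q(c) = -4/3 + c/3
d(v) = -4*v (d(v) = -2*(v + v) = -4*v)
67*d(q(-5)) = 67*(-4*(-4/3 + (⅓)*(-5))) = 67*(-4*(-4/3 - 5/3)) = 67*(-4*(-3)) = 67*12 = 804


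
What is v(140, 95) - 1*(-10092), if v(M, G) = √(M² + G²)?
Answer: 10092 + 5*√1145 ≈ 10261.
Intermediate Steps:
v(M, G) = √(G² + M²)
v(140, 95) - 1*(-10092) = √(95² + 140²) - 1*(-10092) = √(9025 + 19600) + 10092 = √28625 + 10092 = 5*√1145 + 10092 = 10092 + 5*√1145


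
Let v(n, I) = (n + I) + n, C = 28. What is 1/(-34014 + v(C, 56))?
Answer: -1/33902 ≈ -2.9497e-5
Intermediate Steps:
v(n, I) = I + 2*n (v(n, I) = (I + n) + n = I + 2*n)
1/(-34014 + v(C, 56)) = 1/(-34014 + (56 + 2*28)) = 1/(-34014 + (56 + 56)) = 1/(-34014 + 112) = 1/(-33902) = -1/33902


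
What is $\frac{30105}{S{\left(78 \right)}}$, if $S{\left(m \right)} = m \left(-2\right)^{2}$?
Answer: $\frac{10035}{104} \approx 96.49$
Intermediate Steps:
$S{\left(m \right)} = 4 m$ ($S{\left(m \right)} = m 4 = 4 m$)
$\frac{30105}{S{\left(78 \right)}} = \frac{30105}{4 \cdot 78} = \frac{30105}{312} = 30105 \cdot \frac{1}{312} = \frac{10035}{104}$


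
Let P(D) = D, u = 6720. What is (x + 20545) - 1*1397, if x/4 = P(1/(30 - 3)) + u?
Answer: 1242760/27 ≈ 46028.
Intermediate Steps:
x = 725764/27 (x = 4*(1/(30 - 3) + 6720) = 4*(1/27 + 6720) = 4*(181441/27) = 725764/27 ≈ 26880.)
(x + 20545) - 1*1397 = (725764/27 + 20545) - 1*1397 = 1280479/27 - 1397 = 1242760/27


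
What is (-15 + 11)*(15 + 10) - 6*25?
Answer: -250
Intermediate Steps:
(-15 + 11)*(15 + 10) - 6*25 = -4*25 - 150 = -100 - 150 = -250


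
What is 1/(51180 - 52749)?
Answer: -1/1569 ≈ -0.00063735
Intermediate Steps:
1/(51180 - 52749) = 1/(-1569) = -1/1569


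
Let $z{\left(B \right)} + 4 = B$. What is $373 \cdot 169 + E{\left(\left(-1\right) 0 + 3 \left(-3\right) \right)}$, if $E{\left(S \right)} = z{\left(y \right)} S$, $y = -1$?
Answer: $63082$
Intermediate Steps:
$z{\left(B \right)} = -4 + B$
$E{\left(S \right)} = - 5 S$ ($E{\left(S \right)} = \left(-4 - 1\right) S = - 5 S$)
$373 \cdot 169 + E{\left(\left(-1\right) 0 + 3 \left(-3\right) \right)} = 373 \cdot 169 - 5 \left(\left(-1\right) 0 + 3 \left(-3\right)\right) = 63037 - 5 \left(0 - 9\right) = 63037 - -45 = 63037 + 45 = 63082$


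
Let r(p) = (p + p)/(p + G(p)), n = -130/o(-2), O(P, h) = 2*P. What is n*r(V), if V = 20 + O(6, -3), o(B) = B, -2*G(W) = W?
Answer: 260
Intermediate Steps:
G(W) = -W/2
n = 65 (n = -130/(-2) = -130*(-½) = 65)
V = 32 (V = 20 + 2*6 = 20 + 12 = 32)
r(p) = 4 (r(p) = (p + p)/(p - p/2) = (2*p)/((p/2)) = (2*p)*(2/p) = 4)
n*r(V) = 65*4 = 260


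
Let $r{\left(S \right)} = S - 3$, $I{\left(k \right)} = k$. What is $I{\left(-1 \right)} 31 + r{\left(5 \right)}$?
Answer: $-29$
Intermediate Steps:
$r{\left(S \right)} = -3 + S$
$I{\left(-1 \right)} 31 + r{\left(5 \right)} = \left(-1\right) 31 + \left(-3 + 5\right) = -31 + 2 = -29$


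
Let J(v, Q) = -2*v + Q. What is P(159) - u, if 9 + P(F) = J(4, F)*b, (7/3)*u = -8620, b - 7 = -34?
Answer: -2742/7 ≈ -391.71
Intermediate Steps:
b = -27 (b = 7 - 34 = -27)
J(v, Q) = Q - 2*v
u = -25860/7 (u = (3/7)*(-8620) = -25860/7 ≈ -3694.3)
P(F) = 207 - 27*F (P(F) = -9 + (F - 2*4)*(-27) = -9 + (F - 8)*(-27) = -9 + (-8 + F)*(-27) = -9 + (216 - 27*F) = 207 - 27*F)
P(159) - u = (207 - 27*159) - 1*(-25860/7) = (207 - 4293) + 25860/7 = -4086 + 25860/7 = -2742/7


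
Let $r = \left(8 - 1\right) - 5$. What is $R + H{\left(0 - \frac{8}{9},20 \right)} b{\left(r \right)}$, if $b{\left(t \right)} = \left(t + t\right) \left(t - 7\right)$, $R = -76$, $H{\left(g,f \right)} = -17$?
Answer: $264$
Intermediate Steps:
$r = 2$ ($r = 7 - 5 = 2$)
$b{\left(t \right)} = 2 t \left(-7 + t\right)$
$R + H{\left(0 - \frac{8}{9},20 \right)} b{\left(r \right)} = -76 - 17 \cdot 2 \cdot 2 \left(-7 + 2\right) = -76 - 17 \cdot 2 \cdot 2 \left(-5\right) = -76 - -340 = -76 + 340 = 264$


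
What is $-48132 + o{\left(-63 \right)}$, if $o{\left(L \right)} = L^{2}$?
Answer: $-44163$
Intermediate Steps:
$-48132 + o{\left(-63 \right)} = -48132 + \left(-63\right)^{2} = -48132 + 3969 = -44163$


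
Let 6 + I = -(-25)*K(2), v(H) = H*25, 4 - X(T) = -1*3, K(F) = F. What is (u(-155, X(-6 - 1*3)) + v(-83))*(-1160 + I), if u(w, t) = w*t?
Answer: 3526560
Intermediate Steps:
X(T) = 7 (X(T) = 4 - (-1)*3 = 4 - 1*(-3) = 4 + 3 = 7)
u(w, t) = t*w
v(H) = 25*H
I = 44 (I = -6 - (-25)*2 = -6 - 25*(-2) = -6 + 50 = 44)
(u(-155, X(-6 - 1*3)) + v(-83))*(-1160 + I) = (7*(-155) + 25*(-83))*(-1160 + 44) = (-1085 - 2075)*(-1116) = -3160*(-1116) = 3526560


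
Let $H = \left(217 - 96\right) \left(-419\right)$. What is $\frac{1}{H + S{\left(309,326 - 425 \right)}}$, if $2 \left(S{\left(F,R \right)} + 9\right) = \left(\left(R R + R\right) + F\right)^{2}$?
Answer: $\frac{2}{100118705} \approx 1.9976 \cdot 10^{-8}$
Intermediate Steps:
$S{\left(F,R \right)} = -9 + \frac{\left(F + R + R^{2}\right)^{2}}{2}$ ($S{\left(F,R \right)} = -9 + \frac{\left(\left(R R + R\right) + F\right)^{2}}{2} = -9 + \frac{\left(\left(R^{2} + R\right) + F\right)^{2}}{2} = -9 + \frac{\left(\left(R + R^{2}\right) + F\right)^{2}}{2} = -9 + \frac{\left(F + R + R^{2}\right)^{2}}{2}$)
$H = -50699$ ($H = 121 \left(-419\right) = -50699$)
$\frac{1}{H + S{\left(309,326 - 425 \right)}} = \frac{1}{-50699 - \left(9 - \frac{\left(309 + \left(326 - 425\right) + \left(326 - 425\right)^{2}\right)^{2}}{2}\right)} = \frac{1}{-50699 - \left(9 - \frac{\left(309 - 99 + \left(-99\right)^{2}\right)^{2}}{2}\right)} = \frac{1}{-50699 - \left(9 - \frac{\left(309 - 99 + 9801\right)^{2}}{2}\right)} = \frac{1}{-50699 - \left(9 - \frac{10011^{2}}{2}\right)} = \frac{1}{-50699 + \left(-9 + \frac{1}{2} \cdot 100220121\right)} = \frac{1}{-50699 + \left(-9 + \frac{100220121}{2}\right)} = \frac{1}{-50699 + \frac{100220103}{2}} = \frac{1}{\frac{100118705}{2}} = \frac{2}{100118705}$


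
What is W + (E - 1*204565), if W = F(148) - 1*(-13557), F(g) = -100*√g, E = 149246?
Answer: -41762 - 200*√37 ≈ -42979.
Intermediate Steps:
W = 13557 - 200*√37 (W = -200*√37 - 1*(-13557) = -200*√37 + 13557 = 13557 - 200*√37 ≈ 12340.)
W + (E - 1*204565) = (13557 - 200*√37) + (149246 - 1*204565) = (13557 - 200*√37) + (149246 - 204565) = (13557 - 200*√37) - 55319 = -41762 - 200*√37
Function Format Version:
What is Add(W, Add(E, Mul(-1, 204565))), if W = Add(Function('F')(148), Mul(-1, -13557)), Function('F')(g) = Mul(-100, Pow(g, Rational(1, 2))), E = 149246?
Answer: Add(-41762, Mul(-200, Pow(37, Rational(1, 2)))) ≈ -42979.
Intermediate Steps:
W = Add(13557, Mul(-200, Pow(37, Rational(1, 2)))) (W = Add(Mul(-100, Pow(148, Rational(1, 2))), Mul(-1, -13557)) = Add(Mul(-100, Mul(2, Pow(37, Rational(1, 2)))), 13557) = Add(Mul(-200, Pow(37, Rational(1, 2))), 13557) = Add(13557, Mul(-200, Pow(37, Rational(1, 2)))) ≈ 12340.)
Add(W, Add(E, Mul(-1, 204565))) = Add(Add(13557, Mul(-200, Pow(37, Rational(1, 2)))), Add(149246, Mul(-1, 204565))) = Add(Add(13557, Mul(-200, Pow(37, Rational(1, 2)))), Add(149246, -204565)) = Add(Add(13557, Mul(-200, Pow(37, Rational(1, 2)))), -55319) = Add(-41762, Mul(-200, Pow(37, Rational(1, 2))))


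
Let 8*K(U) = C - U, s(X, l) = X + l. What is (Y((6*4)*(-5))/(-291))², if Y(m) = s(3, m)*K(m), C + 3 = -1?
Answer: 1279161/37636 ≈ 33.988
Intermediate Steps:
C = -4 (C = -3 - 1 = -4)
K(U) = -½ - U/8 (K(U) = (-4 - U)/8 = -½ - U/8)
Y(m) = (3 + m)*(-½ - m/8)
(Y((6*4)*(-5))/(-291))² = (-(3 + (6*4)*(-5))*(4 + (6*4)*(-5))/8/(-291))² = (-(3 + 24*(-5))*(4 + 24*(-5))/8*(-1/291))² = (-(3 - 120)*(4 - 120)/8*(-1/291))² = (-⅛*(-117)*(-116)*(-1/291))² = (-3393/2*(-1/291))² = (1131/194)² = 1279161/37636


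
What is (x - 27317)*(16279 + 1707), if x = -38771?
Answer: -1188658768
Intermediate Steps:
(x - 27317)*(16279 + 1707) = (-38771 - 27317)*(16279 + 1707) = -66088*17986 = -1188658768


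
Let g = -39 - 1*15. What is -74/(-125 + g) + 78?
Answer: 14036/179 ≈ 78.413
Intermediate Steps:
g = -54 (g = -39 - 15 = -54)
-74/(-125 + g) + 78 = -74/(-125 - 54) + 78 = -74/(-179) + 78 = -74*(-1/179) + 78 = 74/179 + 78 = 14036/179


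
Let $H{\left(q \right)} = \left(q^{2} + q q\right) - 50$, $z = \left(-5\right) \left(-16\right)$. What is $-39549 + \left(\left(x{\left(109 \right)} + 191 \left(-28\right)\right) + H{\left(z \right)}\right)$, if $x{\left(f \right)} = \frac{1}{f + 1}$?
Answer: $- \frac{3536169}{110} \approx -32147.0$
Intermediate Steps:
$z = 80$
$x{\left(f \right)} = \frac{1}{1 + f}$
$H{\left(q \right)} = -50 + 2 q^{2}$ ($H{\left(q \right)} = \left(q^{2} + q^{2}\right) - 50 = 2 q^{2} - 50 = -50 + 2 q^{2}$)
$-39549 + \left(\left(x{\left(109 \right)} + 191 \left(-28\right)\right) + H{\left(z \right)}\right) = -39549 - \left(5398 - 12800 - \frac{1}{1 + 109}\right) = -39549 + \left(\left(\frac{1}{110} - 5348\right) + \left(-50 + 2 \cdot 6400\right)\right) = -39549 + \left(\left(\frac{1}{110} - 5348\right) + \left(-50 + 12800\right)\right) = -39549 + \left(- \frac{588279}{110} + 12750\right) = -39549 + \frac{814221}{110} = - \frac{3536169}{110}$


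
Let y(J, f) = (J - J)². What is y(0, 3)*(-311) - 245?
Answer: -245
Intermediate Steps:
y(J, f) = 0 (y(J, f) = 0² = 0)
y(0, 3)*(-311) - 245 = 0*(-311) - 245 = 0 - 245 = -245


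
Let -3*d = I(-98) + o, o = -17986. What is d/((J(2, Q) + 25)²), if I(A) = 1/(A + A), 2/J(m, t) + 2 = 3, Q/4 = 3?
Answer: 3525257/428652 ≈ 8.2241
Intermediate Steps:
Q = 12 (Q = 4*3 = 12)
J(m, t) = 2 (J(m, t) = 2/(-2 + 3) = 2/1 = 2*1 = 2)
I(A) = 1/(2*A)
d = 3525257/588 (d = -((½)/(-98) - 17986)/3 = -((½)*(-1/98) - 17986)/3 = -(-1/196 - 17986)/3 = -⅓*(-3525257/196) = 3525257/588 ≈ 5995.3)
d/((J(2, Q) + 25)²) = 3525257/(588*((2 + 25)²)) = 3525257/(588*(27²)) = (3525257/588)/729 = (3525257/588)*(1/729) = 3525257/428652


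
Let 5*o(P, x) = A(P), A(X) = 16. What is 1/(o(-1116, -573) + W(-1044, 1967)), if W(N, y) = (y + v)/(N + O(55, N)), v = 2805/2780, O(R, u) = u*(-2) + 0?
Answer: 2902320/14758489 ≈ 0.19665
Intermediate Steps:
o(P, x) = 16/5 (o(P, x) = (1/5)*16 = 16/5)
O(R, u) = -2*u (O(R, u) = -2*u + 0 = -2*u)
v = 561/556 (v = 2805*(1/2780) = 561/556 ≈ 1.0090)
W(N, y) = -(561/556 + y)/N (W(N, y) = (y + 561/556)/(N - 2*N) = (561/556 + y)/((-N)) = (561/556 + y)*(-1/N) = -(561/556 + y)/N)
1/(o(-1116, -573) + W(-1044, 1967)) = 1/(16/5 + (-561/556 - 1*1967)/(-1044)) = 1/(16/5 - (-561/556 - 1967)/1044) = 1/(16/5 - 1/1044*(-1094213/556)) = 1/(16/5 + 1094213/580464) = 1/(14758489/2902320) = 2902320/14758489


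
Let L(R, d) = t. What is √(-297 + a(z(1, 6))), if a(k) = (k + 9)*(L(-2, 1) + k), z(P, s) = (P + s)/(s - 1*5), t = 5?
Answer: I*√105 ≈ 10.247*I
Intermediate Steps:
L(R, d) = 5
z(P, s) = (P + s)/(-5 + s) (z(P, s) = (P + s)/(s - 5) = (P + s)/(-5 + s))
a(k) = (5 + k)*(9 + k) (a(k) = (k + 9)*(5 + k) = (9 + k)*(5 + k) = (5 + k)*(9 + k))
√(-297 + a(z(1, 6))) = √(-297 + (45 + ((1 + 6)/(-5 + 6))² + 14*((1 + 6)/(-5 + 6)))) = √(-297 + (45 + (7/1)² + 14*(7/1))) = √(-297 + (45 + (1*7)² + 14*(1*7))) = √(-297 + (45 + 7² + 14*7)) = √(-297 + (45 + 49 + 98)) = √(-297 + 192) = √(-105) = I*√105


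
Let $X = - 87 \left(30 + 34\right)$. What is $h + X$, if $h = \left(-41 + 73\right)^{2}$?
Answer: $-4544$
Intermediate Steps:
$X = -5568$ ($X = \left(-87\right) 64 = -5568$)
$h = 1024$ ($h = 32^{2} = 1024$)
$h + X = 1024 - 5568 = -4544$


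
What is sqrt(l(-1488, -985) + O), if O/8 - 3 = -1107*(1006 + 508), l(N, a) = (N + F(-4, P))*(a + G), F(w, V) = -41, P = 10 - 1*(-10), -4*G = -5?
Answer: 5*I*sqrt(1904609)/2 ≈ 3450.2*I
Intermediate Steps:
G = 5/4 (G = -1/4*(-5) = 5/4 ≈ 1.2500)
P = 20 (P = 10 + 10 = 20)
l(N, a) = (-41 + N)*(5/4 + a) (l(N, a) = (N - 41)*(a + 5/4) = (-41 + N)*(5/4 + a))
O = -13407960 (O = 24 + 8*(-1107*(1006 + 508)) = 24 + 8*(-1107*1514) = 24 + 8*(-1675998) = 24 - 13407984 = -13407960)
sqrt(l(-1488, -985) + O) = sqrt((-205/4 - 41*(-985) + (5/4)*(-1488) - 1488*(-985)) - 13407960) = sqrt((-205/4 + 40385 - 1860 + 1465680) - 13407960) = sqrt(6016615/4 - 13407960) = sqrt(-47615225/4) = 5*I*sqrt(1904609)/2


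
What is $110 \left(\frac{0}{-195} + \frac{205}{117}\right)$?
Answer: $\frac{22550}{117} \approx 192.74$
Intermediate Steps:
$110 \left(\frac{0}{-195} + \frac{205}{117}\right) = 110 \left(0 \left(- \frac{1}{195}\right) + 205 \cdot \frac{1}{117}\right) = 110 \left(0 + \frac{205}{117}\right) = 110 \cdot \frac{205}{117} = \frac{22550}{117}$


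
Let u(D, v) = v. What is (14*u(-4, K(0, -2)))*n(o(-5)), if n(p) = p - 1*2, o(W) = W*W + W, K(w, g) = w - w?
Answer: 0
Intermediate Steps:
K(w, g) = 0
o(W) = W + W² (o(W) = W² + W = W + W²)
n(p) = -2 + p (n(p) = p - 2 = -2 + p)
(14*u(-4, K(0, -2)))*n(o(-5)) = (14*0)*(-2 - 5*(1 - 5)) = 0*(-2 - 5*(-4)) = 0*(-2 + 20) = 0*18 = 0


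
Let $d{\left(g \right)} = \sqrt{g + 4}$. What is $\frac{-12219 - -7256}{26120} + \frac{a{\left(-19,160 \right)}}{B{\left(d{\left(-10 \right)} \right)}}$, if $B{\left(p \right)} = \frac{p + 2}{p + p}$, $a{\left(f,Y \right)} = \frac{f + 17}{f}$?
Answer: $- \frac{31609}{496280} + \frac{4 i \sqrt{6}}{95} \approx -0.063692 + 0.10314 i$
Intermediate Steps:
$a{\left(f,Y \right)} = \frac{17 + f}{f}$
$d{\left(g \right)} = \sqrt{4 + g}$
$B{\left(p \right)} = \frac{2 + p}{2 p}$
$\frac{-12219 - -7256}{26120} + \frac{a{\left(-19,160 \right)}}{B{\left(d{\left(-10 \right)} \right)}} = \frac{-12219 - -7256}{26120} + \frac{\frac{1}{-19} \left(17 - 19\right)}{\frac{1}{2} \frac{1}{\sqrt{4 - 10}} \left(2 + \sqrt{4 - 10}\right)} = \left(-12219 + 7256\right) \frac{1}{26120} + \frac{\left(- \frac{1}{19}\right) \left(-2\right)}{\frac{1}{2} \frac{1}{\sqrt{-6}} \left(2 + \sqrt{-6}\right)} = \left(-4963\right) \frac{1}{26120} + \frac{2}{19 \frac{2 + i \sqrt{6}}{2 i \sqrt{6}}} = - \frac{4963}{26120} + \frac{2}{19 \frac{- \frac{i \sqrt{6}}{6} \left(2 + i \sqrt{6}\right)}{2}} = - \frac{4963}{26120} + \frac{2}{19 \left(- \frac{i \sqrt{6} \left(2 + i \sqrt{6}\right)}{12}\right)} = - \frac{4963}{26120} + \frac{2 \frac{2 i \sqrt{6}}{2 + i \sqrt{6}}}{19} = - \frac{4963}{26120} + \frac{4 i \sqrt{6}}{19 \left(2 + i \sqrt{6}\right)}$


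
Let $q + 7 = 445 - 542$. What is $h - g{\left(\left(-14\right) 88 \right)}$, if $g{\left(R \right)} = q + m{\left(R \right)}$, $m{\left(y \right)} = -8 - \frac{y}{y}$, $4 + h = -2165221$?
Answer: $-2165112$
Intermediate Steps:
$h = -2165225$ ($h = -4 - 2165221 = -2165225$)
$m{\left(y \right)} = -9$ ($m{\left(y \right)} = -8 - 1 = -9$)
$q = -104$ ($q = -7 + \left(445 - 542\right) = -7 - 97 = -104$)
$g{\left(R \right)} = -113$ ($g{\left(R \right)} = -104 - 9 = -113$)
$h - g{\left(\left(-14\right) 88 \right)} = -2165225 - -113 = -2165225 + 113 = -2165112$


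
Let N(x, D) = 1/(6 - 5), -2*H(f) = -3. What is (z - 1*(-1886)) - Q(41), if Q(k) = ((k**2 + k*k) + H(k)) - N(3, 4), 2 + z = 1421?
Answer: -115/2 ≈ -57.500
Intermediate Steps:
z = 1419 (z = -2 + 1421 = 1419)
H(f) = 3/2 (H(f) = -1/2*(-3) = 3/2)
N(x, D) = 1 (N(x, D) = 1/1 = 1)
Q(k) = 1/2 + 2*k**2 (Q(k) = ((k**2 + k*k) + 3/2) - 1*1 = ((k**2 + k**2) + 3/2) - 1 = (2*k**2 + 3/2) - 1 = (3/2 + 2*k**2) - 1 = 1/2 + 2*k**2)
(z - 1*(-1886)) - Q(41) = (1419 - 1*(-1886)) - (1/2 + 2*41**2) = (1419 + 1886) - (1/2 + 2*1681) = 3305 - (1/2 + 3362) = 3305 - 1*6725/2 = 3305 - 6725/2 = -115/2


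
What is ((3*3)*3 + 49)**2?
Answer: 5776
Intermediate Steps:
((3*3)*3 + 49)**2 = (9*3 + 49)**2 = (27 + 49)**2 = 76**2 = 5776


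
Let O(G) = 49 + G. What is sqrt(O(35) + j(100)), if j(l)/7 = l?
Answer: 28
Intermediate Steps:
j(l) = 7*l
sqrt(O(35) + j(100)) = sqrt((49 + 35) + 7*100) = sqrt(84 + 700) = sqrt(784) = 28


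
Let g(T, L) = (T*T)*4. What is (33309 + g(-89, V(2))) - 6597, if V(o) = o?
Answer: 58396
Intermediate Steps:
g(T, L) = 4*T² (g(T, L) = T²*4 = 4*T²)
(33309 + g(-89, V(2))) - 6597 = (33309 + 4*(-89)²) - 6597 = (33309 + 4*7921) - 6597 = (33309 + 31684) - 6597 = 64993 - 6597 = 58396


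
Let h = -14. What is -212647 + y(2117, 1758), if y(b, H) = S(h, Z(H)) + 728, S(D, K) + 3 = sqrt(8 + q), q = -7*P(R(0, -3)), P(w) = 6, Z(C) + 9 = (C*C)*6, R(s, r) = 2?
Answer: -211922 + I*sqrt(34) ≈ -2.1192e+5 + 5.831*I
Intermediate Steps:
Z(C) = -9 + 6*C**2 (Z(C) = -9 + (C*C)*6 = -9 + C**2*6 = -9 + 6*C**2)
q = -42 (q = -7*6 = -42)
S(D, K) = -3 + I*sqrt(34) (S(D, K) = -3 + sqrt(8 - 42) = -3 + sqrt(-34) = -3 + I*sqrt(34))
y(b, H) = 725 + I*sqrt(34) (y(b, H) = (-3 + I*sqrt(34)) + 728 = 725 + I*sqrt(34))
-212647 + y(2117, 1758) = -212647 + (725 + I*sqrt(34)) = -211922 + I*sqrt(34)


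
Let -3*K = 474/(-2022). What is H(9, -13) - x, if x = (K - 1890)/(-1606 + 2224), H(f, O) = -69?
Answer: -41200351/624798 ≈ -65.942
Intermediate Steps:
K = 79/1011 (K = -158/(-2022) = -158*(-1)/2022 = -⅓*(-79/337) = 79/1011 ≈ 0.078140)
x = -1910711/624798 (x = (79/1011 - 1890)/(-1606 + 2224) = -1910711/1011/618 = -1910711/1011*1/618 = -1910711/624798 ≈ -3.0581)
H(9, -13) - x = -69 - 1*(-1910711/624798) = -69 + 1910711/624798 = -41200351/624798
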